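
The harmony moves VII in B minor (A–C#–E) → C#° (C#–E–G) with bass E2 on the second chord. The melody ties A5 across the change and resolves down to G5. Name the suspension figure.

At the second chord the bass is E2. The suspended A5 lies a fourth above the bass; after resolving down by step to G5, the interval above the bass becomes a third.
Suspension figures are named by those two intervals: 4–3.

4–3 suspension.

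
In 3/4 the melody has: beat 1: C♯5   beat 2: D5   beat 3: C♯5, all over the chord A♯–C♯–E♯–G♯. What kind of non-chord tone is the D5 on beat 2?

Upper neighbor tone.

The harmony at that moment is A♯ minor seventh chord (A♯, C♯, E♯, G♯); D5 is not a chord tone.
It is approached by step up from C♯5 and left by step down to C♯5.
Step away and step back to the same note — a neighbor tone (upper neighbor).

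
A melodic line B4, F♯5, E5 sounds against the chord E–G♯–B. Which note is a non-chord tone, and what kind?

The harmony at that moment is E major triad (E, G♯, B); F♯5 is not a chord tone.
It is approached by leap up from B4 and left by step down to E5.
Leap in, step out — an appoggiatura.

F♯5 is an appoggiatura.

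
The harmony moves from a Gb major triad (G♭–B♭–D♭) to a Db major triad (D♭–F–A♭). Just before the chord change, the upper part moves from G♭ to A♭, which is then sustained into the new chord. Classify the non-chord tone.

A♭ is an anticipation.

The harmony at that moment is G♭ major triad (G♭, B♭, D♭); A♭ is not a chord tone.
It is approached by step up from G♭ and then sustained as the same pitch into the next harmony.
Arriving early and becoming a chord tone when the harmony changes — an anticipation.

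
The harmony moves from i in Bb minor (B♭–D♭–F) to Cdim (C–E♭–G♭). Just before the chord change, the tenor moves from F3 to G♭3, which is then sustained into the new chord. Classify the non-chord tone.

G♭3 is an anticipation.

The harmony at that moment is B♭ minor triad (B♭, D♭, F); G♭3 is not a chord tone.
It is approached by step up from F3 and then sustained as the same pitch into the next harmony.
Arriving early and becoming a chord tone when the harmony changes — an anticipation.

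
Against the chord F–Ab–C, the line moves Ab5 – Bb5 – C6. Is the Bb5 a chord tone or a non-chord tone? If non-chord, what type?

Non-chord tone — a passing tone.

The harmony at that moment is F minor triad (F, Ab, C); Bb5 is not a chord tone.
It is approached by step up from Ab5 and left by step up to C6.
Step in, step out in the same direction — a passing tone.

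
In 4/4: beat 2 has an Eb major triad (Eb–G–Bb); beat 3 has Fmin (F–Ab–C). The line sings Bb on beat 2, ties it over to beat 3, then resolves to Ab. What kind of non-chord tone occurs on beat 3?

Suspension.

The harmony at that moment is F minor triad (F, Ab, C); Bb is not a chord tone.
It is held over (the same pitch as the preceding Bb) and left by step down to Ab.
Held over from the previous chord and resolving down by step — a suspension.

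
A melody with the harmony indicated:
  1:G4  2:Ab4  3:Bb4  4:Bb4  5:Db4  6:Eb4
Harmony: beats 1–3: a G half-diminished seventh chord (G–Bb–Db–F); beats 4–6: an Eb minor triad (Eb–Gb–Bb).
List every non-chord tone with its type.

The harmony at that moment is G half-diminished seventh chord (G, Bb, Db, F); Ab4 is not a chord tone.
It is approached by step up from G4 and left by step up to Bb4.
Step in, step out in the same direction — a passing tone.
The harmony at that moment is Eb minor triad (Eb, Gb, Bb); Db4 is not a chord tone.
It is approached by leap down from Bb4 and left by step up to Eb4.
Leap in, step out — an appoggiatura.

Ab4 (beat 2) — passing tone; Db4 (beat 5) — appoggiatura.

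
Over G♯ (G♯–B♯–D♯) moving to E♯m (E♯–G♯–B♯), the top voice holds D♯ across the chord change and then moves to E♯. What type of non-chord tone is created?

D♯ is a retardation.

The harmony at that moment is E♯ minor triad (E♯, G♯, B♯); D♯ is not a chord tone.
It is held over (the same pitch as the preceding D♯) and left by step up to E♯.
Held over from the previous chord and resolving up by step — a retardation.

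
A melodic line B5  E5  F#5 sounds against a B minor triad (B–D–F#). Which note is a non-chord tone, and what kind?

The harmony at that moment is B minor triad (B, D, F#); E5 is not a chord tone.
It is approached by leap down from B5 and left by step up to F#5.
Leap in, step out — an appoggiatura.

E5 is an appoggiatura.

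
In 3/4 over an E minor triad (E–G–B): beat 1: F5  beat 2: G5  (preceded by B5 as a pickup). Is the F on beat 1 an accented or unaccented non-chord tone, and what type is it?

Accented appoggiatura.

The harmony at that moment is E minor triad (E, G, B); F5 is not a chord tone.
It is approached by leap down from B5 and left by step up to G5.
Leap in, step out — an appoggiatura.
It falls on the downbeat, so it is accented.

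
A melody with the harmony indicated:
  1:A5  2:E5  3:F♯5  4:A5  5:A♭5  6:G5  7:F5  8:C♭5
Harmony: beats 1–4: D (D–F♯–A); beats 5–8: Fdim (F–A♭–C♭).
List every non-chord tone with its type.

E5 (beat 2) — appoggiatura; G5 (beat 6) — passing tone.

The harmony at that moment is D major triad (D, F♯, A); E5 is not a chord tone.
It is approached by leap down from A5 and left by step up to F♯5.
Leap in, step out — an appoggiatura.
The harmony at that moment is F diminished triad (F, A♭, C♭); G5 is not a chord tone.
It is approached by step down from A♭5 and left by step down to F5.
Step in, step out in the same direction — a passing tone.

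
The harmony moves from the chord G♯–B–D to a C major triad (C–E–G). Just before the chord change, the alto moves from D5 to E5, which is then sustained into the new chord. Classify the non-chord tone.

E5 is an anticipation.

The harmony at that moment is G♯ diminished triad (G♯, B, D); E5 is not a chord tone.
It is approached by step up from D5 and then sustained as the same pitch into the next harmony.
Arriving early and becoming a chord tone when the harmony changes — an anticipation.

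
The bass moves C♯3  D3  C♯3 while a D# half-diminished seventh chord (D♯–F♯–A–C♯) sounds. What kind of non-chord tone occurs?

D3 is a neighbor tone.

The harmony at that moment is D♯ half-diminished seventh chord (D♯, F♯, A, C♯); D3 is not a chord tone.
It is approached by step up from C♯3 and left by step down to C♯3.
Step away and step back to the same note — a neighbor tone (upper neighbor).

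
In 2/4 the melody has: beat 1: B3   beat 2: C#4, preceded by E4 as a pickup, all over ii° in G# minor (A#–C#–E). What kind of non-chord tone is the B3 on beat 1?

Appoggiatura.

The harmony at that moment is A# diminished triad (A#, C#, E); B3 is not a chord tone.
It is approached by leap down from E4 and left by step up to C#4.
Leap in, step out, metrically accented — an appoggiatura.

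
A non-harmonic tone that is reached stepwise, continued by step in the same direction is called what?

Passing tone.

Approach: by step. Departure: by step, continuing in the same direction.
Stepwise on both sides with no change of direction means the note fills in the space between two different chord tones — a passing tone. (Had it turned back to its starting note it would be a neighbor tone instead.)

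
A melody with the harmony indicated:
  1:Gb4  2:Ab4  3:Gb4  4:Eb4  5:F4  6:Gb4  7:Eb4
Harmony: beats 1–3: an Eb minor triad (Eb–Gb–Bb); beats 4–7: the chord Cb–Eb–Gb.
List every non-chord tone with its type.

The harmony at that moment is Eb minor triad (Eb, Gb, Bb); Ab4 is not a chord tone.
It is approached by step up from Gb4 and left by step down to Gb4.
Step away and step back to the same note — a neighbor tone (upper neighbor).
The harmony at that moment is Cb major triad (Cb, Eb, Gb); F4 is not a chord tone.
It is approached by step up from Eb4 and left by step up to Gb4.
Step in, step out in the same direction — a passing tone.

Ab4 (beat 2) — neighbor tone; F4 (beat 5) — passing tone.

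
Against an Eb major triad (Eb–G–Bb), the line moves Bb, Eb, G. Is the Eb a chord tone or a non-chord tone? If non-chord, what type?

Eb major triad contains Eb, G, Bb; Eb is the root, so it is a chord tone.

Chord tone (the root of Eb major triad).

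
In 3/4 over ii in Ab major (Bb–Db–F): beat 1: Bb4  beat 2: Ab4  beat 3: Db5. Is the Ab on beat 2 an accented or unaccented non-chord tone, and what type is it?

The harmony at that moment is Bb minor triad (Bb, Db, F); Ab4 is not a chord tone.
It is approached by step down from Bb4 and left by leap up to Db5.
Step in, leap out — an escape tone.
It falls on a weak beat, so it is unaccented.

Unaccented escape tone.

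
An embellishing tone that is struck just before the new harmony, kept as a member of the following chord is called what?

Approach: ahead of the chord change (typically by step), so it is dissonant against the current harmony. Departure: none — the same pitch is restated or held and is a chord tone of the new harmony.
Dissonant first, consonant once the harmony catches up: the note simply arrives early — an anticipation. (The reverse timing, consonant first and dissonant after the change, would be a suspension or retardation.)

Anticipation.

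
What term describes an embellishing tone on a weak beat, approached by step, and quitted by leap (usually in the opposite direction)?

Approach: by step. Departure: by leap. Metric position: weak.
Step in, leap out, from a weak position — an escape tone (échappée). (It is the mirror image of the appoggiatura, which leaps in and steps out on a strong beat.)

Escape tone.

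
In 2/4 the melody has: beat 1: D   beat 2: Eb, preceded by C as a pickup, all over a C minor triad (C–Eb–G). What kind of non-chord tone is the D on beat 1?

The harmony at that moment is C minor triad (C, Eb, G); D is not a chord tone.
It is approached by step up from C and left by step up to Eb.
Step in, step out in the same direction — a passing tone.

Passing tone.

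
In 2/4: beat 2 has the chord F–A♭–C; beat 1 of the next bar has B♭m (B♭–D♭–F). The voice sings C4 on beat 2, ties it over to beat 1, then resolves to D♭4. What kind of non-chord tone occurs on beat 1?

The harmony at that moment is B♭ minor triad (B♭, D♭, F); C4 is not a chord tone.
It is held over (the same pitch as the preceding C4) and left by step up to D♭4.
Held over from the previous chord and resolving up by step — a retardation.

Retardation.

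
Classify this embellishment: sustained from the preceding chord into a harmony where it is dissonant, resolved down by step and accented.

Suspension.

Approach: by preparation — the pitch is first a chord tone, then held (tied or repeated) while the harmony changes under it. Departure: down by step. Metric position: strong.
A prepared dissonance that resolves downward by step — a suspension. (The same figure resolving upward would be a retardation.)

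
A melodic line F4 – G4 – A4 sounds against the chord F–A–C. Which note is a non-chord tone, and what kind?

G4 is a passing tone.

The harmony at that moment is F major triad (F, A, C); G4 is not a chord tone.
It is approached by step up from F4 and left by step up to A4.
Step in, step out in the same direction — a passing tone.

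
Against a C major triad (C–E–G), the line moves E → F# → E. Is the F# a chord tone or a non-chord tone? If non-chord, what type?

Non-chord tone — a neighbor tone.

The harmony at that moment is C major triad (C, E, G); F# is not a chord tone.
It is approached by step up from E and left by step down to E.
Step away and step back to the same note — a neighbor tone (upper neighbor).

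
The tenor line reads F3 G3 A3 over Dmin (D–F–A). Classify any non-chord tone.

The harmony at that moment is D minor triad (D, F, A); G3 is not a chord tone.
It is approached by step up from F3 and left by step up to A3.
Step in, step out in the same direction — a passing tone.

G3 is a passing tone.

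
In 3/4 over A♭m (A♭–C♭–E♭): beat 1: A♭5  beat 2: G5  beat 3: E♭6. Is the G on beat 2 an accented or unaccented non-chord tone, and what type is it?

The harmony at that moment is A♭ minor triad (A♭, C♭, E♭); G5 is not a chord tone.
It is approached by step down from A♭5 and left by leap up to E♭6.
Step in, leap out — an escape tone.
It falls on a weak beat, so it is unaccented.

Unaccented escape tone.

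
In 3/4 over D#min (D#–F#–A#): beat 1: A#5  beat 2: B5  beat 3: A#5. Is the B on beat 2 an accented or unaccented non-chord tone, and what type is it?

Unaccented neighbor tone.

The harmony at that moment is D# minor triad (D#, F#, A#); B5 is not a chord tone.
It is approached by step up from A#5 and left by step down to A#5.
Step away and step back to the same note — a neighbor tone (upper neighbor).
It falls on a weak beat, so it is unaccented.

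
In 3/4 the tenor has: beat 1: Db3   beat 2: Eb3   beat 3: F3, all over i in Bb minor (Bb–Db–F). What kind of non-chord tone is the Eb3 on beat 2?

The harmony at that moment is Bb minor triad (Bb, Db, F); Eb3 is not a chord tone.
It is approached by step up from Db3 and left by step up to F3.
Step in, step out in the same direction — a passing tone.

Passing tone.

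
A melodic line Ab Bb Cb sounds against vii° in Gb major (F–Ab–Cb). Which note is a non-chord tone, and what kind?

Bb is a passing tone.

The harmony at that moment is F diminished triad (F, Ab, Cb); Bb is not a chord tone.
It is approached by step up from Ab and left by step up to Cb.
Step in, step out in the same direction — a passing tone.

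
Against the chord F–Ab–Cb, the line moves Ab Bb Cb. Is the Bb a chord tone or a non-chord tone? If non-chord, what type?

The harmony at that moment is F diminished triad (F, Ab, Cb); Bb is not a chord tone.
It is approached by step up from Ab and left by step up to Cb.
Step in, step out in the same direction — a passing tone.

Non-chord tone — a passing tone.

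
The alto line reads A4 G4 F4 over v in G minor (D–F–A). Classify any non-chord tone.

The harmony at that moment is D minor triad (D, F, A); G4 is not a chord tone.
It is approached by step down from A4 and left by step down to F4.
Step in, step out in the same direction — a passing tone.

G4 is a passing tone.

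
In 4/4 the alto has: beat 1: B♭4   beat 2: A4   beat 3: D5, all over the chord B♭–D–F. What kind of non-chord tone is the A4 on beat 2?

Escape tone.

The harmony at that moment is B♭ major triad (B♭, D, F); A4 is not a chord tone.
It is approached by step down from B♭4 and left by leap up to D5.
Step in, leap out, on a weak beat — an escape tone.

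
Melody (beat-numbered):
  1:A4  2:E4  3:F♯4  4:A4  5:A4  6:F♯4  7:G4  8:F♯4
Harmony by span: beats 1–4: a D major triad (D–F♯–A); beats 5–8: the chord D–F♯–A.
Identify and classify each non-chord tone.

The harmony at that moment is D major triad (D, F♯, A); E4 is not a chord tone.
It is approached by leap down from A4 and left by step up to F♯4.
Leap in, step out — an appoggiatura.
The harmony at that moment is D major triad (D, F♯, A); G4 is not a chord tone.
It is approached by step up from F♯4 and left by step down to F♯4.
Step away and step back to the same note — a neighbor tone (upper neighbor).

E4 (beat 2) — appoggiatura; G4 (beat 7) — neighbor tone.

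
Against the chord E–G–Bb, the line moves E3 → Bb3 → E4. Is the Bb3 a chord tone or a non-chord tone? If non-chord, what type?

Chord tone (the fifth of E diminished triad).

E diminished triad contains E, G, Bb; Bb is the fifth, so it is a chord tone.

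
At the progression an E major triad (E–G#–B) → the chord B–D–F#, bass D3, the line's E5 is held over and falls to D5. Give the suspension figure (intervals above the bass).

9–8 suspension.

At the second chord the bass is D3. The suspended E5 lies a ninth above the bass; after resolving down by step to D5, the interval above the bass becomes an octave.
Suspension figures are named by those two intervals: 9–8.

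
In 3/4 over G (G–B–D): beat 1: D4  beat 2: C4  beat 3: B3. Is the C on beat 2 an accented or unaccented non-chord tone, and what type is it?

Unaccented passing tone.

The harmony at that moment is G major triad (G, B, D); C4 is not a chord tone.
It is approached by step down from D4 and left by step down to B3.
Step in, step out in the same direction — a passing tone.
It falls on a weak beat, so it is unaccented.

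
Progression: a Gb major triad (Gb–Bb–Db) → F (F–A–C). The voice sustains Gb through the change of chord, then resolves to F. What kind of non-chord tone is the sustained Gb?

The harmony at that moment is F major triad (F, A, C); Gb is not a chord tone.
It is held over (the same pitch as the preceding Gb) and left by step down to F.
Held over from the previous chord and resolving down by step — a suspension.

Gb is a suspension.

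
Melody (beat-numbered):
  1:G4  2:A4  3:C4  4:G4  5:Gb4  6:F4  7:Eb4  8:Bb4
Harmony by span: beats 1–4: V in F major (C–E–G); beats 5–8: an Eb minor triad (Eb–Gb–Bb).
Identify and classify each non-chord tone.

The harmony at that moment is C major triad (C, E, G); A4 is not a chord tone.
It is approached by step up from G4 and left by leap down to C4.
Step in, leap out — an escape tone.
The harmony at that moment is Eb minor triad (Eb, Gb, Bb); F4 is not a chord tone.
It is approached by step down from Gb4 and left by step down to Eb4.
Step in, step out in the same direction — a passing tone.

A4 (beat 2) — escape tone; F4 (beat 6) — passing tone.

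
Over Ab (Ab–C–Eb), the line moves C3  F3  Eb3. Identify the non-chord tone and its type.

F3 is an appoggiatura.

The harmony at that moment is Ab major triad (Ab, C, Eb); F3 is not a chord tone.
It is approached by leap up from C3 and left by step down to Eb3.
Leap in, step out — an appoggiatura.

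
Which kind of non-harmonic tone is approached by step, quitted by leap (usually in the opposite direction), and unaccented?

Approach: by step. Departure: by leap. Metric position: weak.
Step in, leap out, from a weak position — an escape tone (échappée). (It is the mirror image of the appoggiatura, which leaps in and steps out on a strong beat.)

Escape tone.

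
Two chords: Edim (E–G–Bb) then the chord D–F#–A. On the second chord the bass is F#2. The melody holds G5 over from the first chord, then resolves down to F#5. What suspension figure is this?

At the second chord the bass is F#2. The suspended G5 lies a ninth above the bass; after resolving down by step to F#5, the interval above the bass becomes an octave.
Suspension figures are named by those two intervals: 9–8.

9–8 suspension.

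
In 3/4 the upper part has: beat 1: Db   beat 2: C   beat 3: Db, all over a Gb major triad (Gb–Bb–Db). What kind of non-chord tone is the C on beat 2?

The harmony at that moment is Gb major triad (Gb, Bb, Db); C is not a chord tone.
It is approached by step down from Db and left by step up to Db.
Step away and step back to the same note — a neighbor tone (lower neighbor).

Lower neighbor tone.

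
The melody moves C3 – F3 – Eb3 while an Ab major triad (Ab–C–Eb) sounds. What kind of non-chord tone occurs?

The harmony at that moment is Ab major triad (Ab, C, Eb); F3 is not a chord tone.
It is approached by leap up from C3 and left by step down to Eb3.
Leap in, step out — an appoggiatura.

F3 is an appoggiatura.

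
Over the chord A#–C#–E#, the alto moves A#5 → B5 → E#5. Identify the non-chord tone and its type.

The harmony at that moment is A# minor triad (A#, C#, E#); B5 is not a chord tone.
It is approached by step up from A#5 and left by leap down to E#5.
Step in, leap out — an escape tone.

B5 is an escape tone.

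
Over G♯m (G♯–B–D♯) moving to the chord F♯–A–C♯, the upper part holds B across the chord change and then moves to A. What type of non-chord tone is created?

The harmony at that moment is F♯ minor triad (F♯, A, C♯); B is not a chord tone.
It is held over (the same pitch as the preceding B) and left by step down to A.
Held over from the previous chord and resolving down by step — a suspension.

B is a suspension.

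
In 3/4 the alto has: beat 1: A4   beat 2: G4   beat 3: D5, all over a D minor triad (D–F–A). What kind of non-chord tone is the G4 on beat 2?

The harmony at that moment is D minor triad (D, F, A); G4 is not a chord tone.
It is approached by step down from A4 and left by leap up to D5.
Step in, leap out, on a weak beat — an escape tone.

Escape tone.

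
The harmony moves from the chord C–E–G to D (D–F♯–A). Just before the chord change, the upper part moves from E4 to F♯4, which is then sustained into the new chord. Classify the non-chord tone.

F♯4 is an anticipation.

The harmony at that moment is C major triad (C, E, G); F♯4 is not a chord tone.
It is approached by step up from E4 and then sustained as the same pitch into the next harmony.
Arriving early and becoming a chord tone when the harmony changes — an anticipation.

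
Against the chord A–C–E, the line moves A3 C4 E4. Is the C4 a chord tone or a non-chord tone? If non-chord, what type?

Chord tone (the third of A minor triad).

A minor triad contains A, C, E; C is the third, so it is a chord tone.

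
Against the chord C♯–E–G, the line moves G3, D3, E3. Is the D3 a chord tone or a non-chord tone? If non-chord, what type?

The harmony at that moment is C♯ diminished triad (C♯, E, G); D3 is not a chord tone.
It is approached by leap down from G3 and left by step up to E3.
Leap in, step out — an appoggiatura.

Non-chord tone — an appoggiatura.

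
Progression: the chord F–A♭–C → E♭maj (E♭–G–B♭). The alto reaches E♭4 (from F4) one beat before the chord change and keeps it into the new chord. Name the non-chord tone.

E♭4 is an anticipation.

The harmony at that moment is F minor triad (F, A♭, C); E♭4 is not a chord tone.
It is approached by step down from F4 and then sustained as the same pitch into the next harmony.
Arriving early and becoming a chord tone when the harmony changes — an anticipation.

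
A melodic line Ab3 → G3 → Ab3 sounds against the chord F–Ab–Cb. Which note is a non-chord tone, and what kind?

The harmony at that moment is F diminished triad (F, Ab, Cb); G3 is not a chord tone.
It is approached by step down from Ab3 and left by step up to Ab3.
Step away and step back to the same note — a neighbor tone (lower neighbor).

G3 is a neighbor tone.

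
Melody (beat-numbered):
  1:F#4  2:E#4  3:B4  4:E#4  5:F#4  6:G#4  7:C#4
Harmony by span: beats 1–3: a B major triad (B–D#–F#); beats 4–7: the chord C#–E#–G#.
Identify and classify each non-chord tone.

E#4 (beat 2) — escape tone; F#4 (beat 5) — passing tone.

The harmony at that moment is B major triad (B, D#, F#); E#4 is not a chord tone.
It is approached by step down from F#4 and left by leap up to B4.
Step in, leap out — an escape tone.
The harmony at that moment is C# major triad (C#, E#, G#); F#4 is not a chord tone.
It is approached by step up from E#4 and left by step up to G#4.
Step in, step out in the same direction — a passing tone.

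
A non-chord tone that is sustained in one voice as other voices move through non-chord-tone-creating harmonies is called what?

Pedal tone.

Approach: none. Departure: none — a single pitch is sustained while the chords change around it, passing through harmonies that do not contain it.
No melodic motion at all; the dissonance is created entirely by the moving harmonies against the stationary note — a pedal tone (pedal point).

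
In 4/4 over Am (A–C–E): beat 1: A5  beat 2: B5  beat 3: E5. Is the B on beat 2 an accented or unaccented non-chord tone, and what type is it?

Unaccented escape tone.

The harmony at that moment is A minor triad (A, C, E); B5 is not a chord tone.
It is approached by step up from A5 and left by leap down to E5.
Step in, leap out — an escape tone.
It falls on a weak beat, so it is unaccented.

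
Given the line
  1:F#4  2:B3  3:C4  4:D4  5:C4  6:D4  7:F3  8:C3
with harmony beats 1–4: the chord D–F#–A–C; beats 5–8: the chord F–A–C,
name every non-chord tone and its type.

The harmony at that moment is D dominant seventh chord (D, F#, A, C); B3 is not a chord tone.
It is approached by leap down from F#4 and left by step up to C4.
Leap in, step out — an appoggiatura.
The harmony at that moment is F major triad (F, A, C); D4 is not a chord tone.
It is approached by step up from C4 and left by leap down to F3.
Step in, leap out — an escape tone.

B3 (beat 2) — appoggiatura; D4 (beat 6) — escape tone.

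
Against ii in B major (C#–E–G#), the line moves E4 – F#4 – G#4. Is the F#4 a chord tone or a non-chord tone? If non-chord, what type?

The harmony at that moment is C# minor triad (C#, E, G#); F#4 is not a chord tone.
It is approached by step up from E4 and left by step up to G#4.
Step in, step out in the same direction — a passing tone.

Non-chord tone — a passing tone.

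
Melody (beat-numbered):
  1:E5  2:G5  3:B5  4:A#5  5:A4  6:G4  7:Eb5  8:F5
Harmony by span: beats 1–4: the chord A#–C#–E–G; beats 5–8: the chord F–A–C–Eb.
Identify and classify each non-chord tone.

The harmony at that moment is A# diminished seventh chord (A#, C#, E, G); B5 is not a chord tone.
It is approached by leap up from G5 and left by step down to A#5.
Leap in, step out — an appoggiatura.
The harmony at that moment is F dominant seventh chord (F, A, C, Eb); G4 is not a chord tone.
It is approached by step down from A4 and left by leap up to Eb5.
Step in, leap out — an escape tone.

B5 (beat 3) — appoggiatura; G4 (beat 6) — escape tone.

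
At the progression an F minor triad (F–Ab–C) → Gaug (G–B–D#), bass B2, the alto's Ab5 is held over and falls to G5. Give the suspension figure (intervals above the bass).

At the second chord the bass is B2. The suspended Ab5 lies a seventh above the bass; after resolving down by step to G5, the interval above the bass becomes a sixth.
Suspension figures are named by those two intervals: 7–6.

7–6 suspension.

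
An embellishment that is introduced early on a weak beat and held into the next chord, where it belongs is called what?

Approach: ahead of the chord change (typically by step), so it is dissonant against the current harmony. Departure: none — the same pitch is restated or held and is a chord tone of the new harmony.
Dissonant first, consonant once the harmony catches up: the note simply arrives early — an anticipation. (The reverse timing, consonant first and dissonant after the change, would be a suspension or retardation.)

Anticipation.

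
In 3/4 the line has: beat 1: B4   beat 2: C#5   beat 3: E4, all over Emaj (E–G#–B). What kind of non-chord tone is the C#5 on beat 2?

Escape tone.

The harmony at that moment is E major triad (E, G#, B); C#5 is not a chord tone.
It is approached by step up from B4 and left by leap down to E4.
Step in, leap out, on a weak beat — an escape tone.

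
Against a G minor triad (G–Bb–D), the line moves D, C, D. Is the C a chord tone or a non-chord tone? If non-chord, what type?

The harmony at that moment is G minor triad (G, Bb, D); C is not a chord tone.
It is approached by step down from D and left by step up to D.
Step away and step back to the same note — a neighbor tone (lower neighbor).

Non-chord tone — a neighbor tone.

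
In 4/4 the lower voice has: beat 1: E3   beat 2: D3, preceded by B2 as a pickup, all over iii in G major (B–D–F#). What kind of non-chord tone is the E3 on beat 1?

Appoggiatura.

The harmony at that moment is B minor triad (B, D, F#); E3 is not a chord tone.
It is approached by leap up from B2 and left by step down to D3.
Leap in, step out, metrically accented — an appoggiatura.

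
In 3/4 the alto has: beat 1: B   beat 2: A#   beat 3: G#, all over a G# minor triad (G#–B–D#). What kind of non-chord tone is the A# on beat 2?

The harmony at that moment is G# minor triad (G#, B, D#); A# is not a chord tone.
It is approached by step down from B and left by step down to G#.
Step in, step out in the same direction — a passing tone.

Passing tone.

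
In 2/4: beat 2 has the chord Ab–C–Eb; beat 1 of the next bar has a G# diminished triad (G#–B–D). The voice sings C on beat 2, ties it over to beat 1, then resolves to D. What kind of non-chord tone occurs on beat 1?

The harmony at that moment is G# diminished triad (G#, B, D); C is not a chord tone.
It is held over (the same pitch as the preceding C) and left by step up to D.
Held over from the previous chord and resolving up by step — a retardation.

Retardation.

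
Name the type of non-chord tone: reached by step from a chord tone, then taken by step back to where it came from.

Neighbor tone.

Approach: by step. Departure: by step in the opposite direction, back to the starting pitch.
Stepwise on both sides but reversing to return to the same chord tone — a neighbor tone. (Had it continued onward in the same direction it would be a passing tone instead.)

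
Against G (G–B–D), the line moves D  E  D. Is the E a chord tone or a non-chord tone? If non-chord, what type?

Non-chord tone — a neighbor tone.

The harmony at that moment is G major triad (G, B, D); E is not a chord tone.
It is approached by step up from D and left by step down to D.
Step away and step back to the same note — a neighbor tone (upper neighbor).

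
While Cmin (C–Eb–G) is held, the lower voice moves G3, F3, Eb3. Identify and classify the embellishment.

F3 is a passing tone.

The harmony at that moment is C minor triad (C, Eb, G); F3 is not a chord tone.
It is approached by step down from G3 and left by step down to Eb3.
Step in, step out in the same direction — a passing tone.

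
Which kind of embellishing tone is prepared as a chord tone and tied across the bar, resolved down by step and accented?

Approach: by preparation — the pitch is first a chord tone, then held (tied or repeated) while the harmony changes under it. Departure: down by step. Metric position: strong.
A prepared dissonance that resolves downward by step — a suspension. (The same figure resolving upward would be a retardation.)

Suspension.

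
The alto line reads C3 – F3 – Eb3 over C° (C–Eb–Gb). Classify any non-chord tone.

F3 is an appoggiatura.

The harmony at that moment is C diminished triad (C, Eb, Gb); F3 is not a chord tone.
It is approached by leap up from C3 and left by step down to Eb3.
Leap in, step out — an appoggiatura.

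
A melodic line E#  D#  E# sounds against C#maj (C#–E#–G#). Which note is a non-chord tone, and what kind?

D# is a neighbor tone.

The harmony at that moment is C# major triad (C#, E#, G#); D# is not a chord tone.
It is approached by step down from E# and left by step up to E#.
Step away and step back to the same note — a neighbor tone (lower neighbor).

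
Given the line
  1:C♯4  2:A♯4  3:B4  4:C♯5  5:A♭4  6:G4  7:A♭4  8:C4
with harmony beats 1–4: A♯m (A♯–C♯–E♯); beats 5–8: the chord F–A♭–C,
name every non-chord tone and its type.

The harmony at that moment is A♯ minor triad (A♯, C♯, E♯); B4 is not a chord tone.
It is approached by step up from A♯4 and left by step up to C♯5.
Step in, step out in the same direction — a passing tone.
The harmony at that moment is F minor triad (F, A♭, C); G4 is not a chord tone.
It is approached by step down from A♭4 and left by step up to A♭4.
Step away and step back to the same note — a neighbor tone (lower neighbor).

B4 (beat 3) — passing tone; G4 (beat 6) — neighbor tone.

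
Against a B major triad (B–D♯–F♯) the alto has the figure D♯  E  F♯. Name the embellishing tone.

The harmony at that moment is B major triad (B, D♯, F♯); E is not a chord tone.
It is approached by step up from D♯ and left by step up to F♯.
Step in, step out in the same direction — a passing tone.

E is a passing tone.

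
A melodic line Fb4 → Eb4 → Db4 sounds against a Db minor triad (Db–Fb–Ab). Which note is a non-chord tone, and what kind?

The harmony at that moment is Db minor triad (Db, Fb, Ab); Eb4 is not a chord tone.
It is approached by step down from Fb4 and left by step down to Db4.
Step in, step out in the same direction — a passing tone.

Eb4 is a passing tone.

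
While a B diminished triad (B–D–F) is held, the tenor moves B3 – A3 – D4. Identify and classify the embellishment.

A3 is an escape tone.

The harmony at that moment is B diminished triad (B, D, F); A3 is not a chord tone.
It is approached by step down from B3 and left by leap up to D4.
Step in, leap out — an escape tone.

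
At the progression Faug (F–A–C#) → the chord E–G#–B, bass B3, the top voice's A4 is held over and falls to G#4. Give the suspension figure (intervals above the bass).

At the second chord the bass is B3. The suspended A4 lies a seventh above the bass; after resolving down by step to G#4, the interval above the bass becomes a sixth.
Suspension figures are named by those two intervals: 7–6.

7–6 suspension.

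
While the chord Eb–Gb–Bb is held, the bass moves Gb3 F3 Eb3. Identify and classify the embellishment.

F3 is a passing tone.

The harmony at that moment is Eb minor triad (Eb, Gb, Bb); F3 is not a chord tone.
It is approached by step down from Gb3 and left by step down to Eb3.
Step in, step out in the same direction — a passing tone.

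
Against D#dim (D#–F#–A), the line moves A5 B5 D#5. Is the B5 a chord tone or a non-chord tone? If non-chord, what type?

The harmony at that moment is D# diminished triad (D#, F#, A); B5 is not a chord tone.
It is approached by step up from A5 and left by leap down to D#5.
Step in, leap out — an escape tone.

Non-chord tone — an escape tone.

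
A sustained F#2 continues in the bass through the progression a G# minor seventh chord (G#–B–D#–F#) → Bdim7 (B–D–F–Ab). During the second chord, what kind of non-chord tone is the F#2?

The harmony at that moment is B diminished seventh chord (B, D, F, Ab); F#2 is not a chord tone.
It is held over (the same pitch as the preceding F#2) and then sustained as the same pitch into the next harmony.
Sustained through a change of harmony — a pedal tone.

Pedal tone (pedal point).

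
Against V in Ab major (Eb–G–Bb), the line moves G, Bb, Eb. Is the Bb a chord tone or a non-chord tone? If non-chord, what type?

Chord tone (the fifth of Eb major triad).

Eb major triad contains Eb, G, Bb; Bb is the fifth, so it is a chord tone.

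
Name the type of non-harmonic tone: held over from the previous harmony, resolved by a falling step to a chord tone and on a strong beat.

Approach: by preparation — the pitch is first a chord tone, then held (tied or repeated) while the harmony changes under it. Departure: down by step. Metric position: strong.
A prepared dissonance that resolves downward by step — a suspension. (The same figure resolving upward would be a retardation.)

Suspension.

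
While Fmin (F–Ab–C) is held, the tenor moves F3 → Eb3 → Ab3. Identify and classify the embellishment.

The harmony at that moment is F minor triad (F, Ab, C); Eb3 is not a chord tone.
It is approached by step down from F3 and left by leap up to Ab3.
Step in, leap out — an escape tone.

Eb3 is an escape tone.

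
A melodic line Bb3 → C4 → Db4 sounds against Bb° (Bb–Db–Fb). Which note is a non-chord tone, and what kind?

The harmony at that moment is Bb diminished triad (Bb, Db, Fb); C4 is not a chord tone.
It is approached by step up from Bb3 and left by step up to Db4.
Step in, step out in the same direction — a passing tone.

C4 is a passing tone.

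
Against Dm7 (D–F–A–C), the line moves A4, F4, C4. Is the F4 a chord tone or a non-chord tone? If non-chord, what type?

D minor seventh chord contains D, F, A, C; F is the third, so it is a chord tone.

Chord tone (the third of D minor seventh chord).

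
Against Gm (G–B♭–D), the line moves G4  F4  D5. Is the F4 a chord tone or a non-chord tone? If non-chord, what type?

The harmony at that moment is G minor triad (G, B♭, D); F4 is not a chord tone.
It is approached by step down from G4 and left by leap up to D5.
Step in, leap out — an escape tone.

Non-chord tone — an escape tone.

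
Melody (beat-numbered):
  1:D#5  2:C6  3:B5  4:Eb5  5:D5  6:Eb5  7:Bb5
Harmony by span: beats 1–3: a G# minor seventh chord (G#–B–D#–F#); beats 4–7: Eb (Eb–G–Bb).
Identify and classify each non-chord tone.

The harmony at that moment is G# minor seventh chord (G#, B, D#, F#); C6 is not a chord tone.
It is approached by leap up from D#5 and left by step down to B5.
Leap in, step out — an appoggiatura.
The harmony at that moment is Eb major triad (Eb, G, Bb); D5 is not a chord tone.
It is approached by step down from Eb5 and left by step up to Eb5.
Step away and step back to the same note — a neighbor tone (lower neighbor).

C6 (beat 2) — appoggiatura; D5 (beat 5) — neighbor tone.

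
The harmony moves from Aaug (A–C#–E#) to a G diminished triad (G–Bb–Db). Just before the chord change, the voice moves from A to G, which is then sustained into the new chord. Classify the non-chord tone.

G is an anticipation.

The harmony at that moment is A augmented triad (A, C#, E#); G is not a chord tone.
It is approached by step down from A and then sustained as the same pitch into the next harmony.
Arriving early and becoming a chord tone when the harmony changes — an anticipation.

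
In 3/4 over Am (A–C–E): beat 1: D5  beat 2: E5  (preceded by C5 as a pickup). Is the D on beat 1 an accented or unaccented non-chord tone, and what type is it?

Accented passing tone.

The harmony at that moment is A minor triad (A, C, E); D5 is not a chord tone.
It is approached by step up from C5 and left by step up to E5.
Step in, step out in the same direction — a passing tone.
It falls on the downbeat, so it is accented.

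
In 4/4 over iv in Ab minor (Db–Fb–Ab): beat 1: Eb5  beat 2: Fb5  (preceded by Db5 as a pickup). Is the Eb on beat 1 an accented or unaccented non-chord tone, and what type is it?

Accented passing tone.

The harmony at that moment is Db minor triad (Db, Fb, Ab); Eb5 is not a chord tone.
It is approached by step up from Db5 and left by step up to Fb5.
Step in, step out in the same direction — a passing tone.
It falls on the downbeat, so it is accented.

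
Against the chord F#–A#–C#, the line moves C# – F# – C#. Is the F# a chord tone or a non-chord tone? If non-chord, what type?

F# major triad contains F#, A#, C#; F# is the root, so it is a chord tone.

Chord tone (the root of F# major triad).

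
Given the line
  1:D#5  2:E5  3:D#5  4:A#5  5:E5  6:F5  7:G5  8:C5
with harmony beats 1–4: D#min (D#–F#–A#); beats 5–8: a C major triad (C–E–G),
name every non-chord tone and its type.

E5 (beat 2) — neighbor tone; F5 (beat 6) — passing tone.

The harmony at that moment is D# minor triad (D#, F#, A#); E5 is not a chord tone.
It is approached by step up from D#5 and left by step down to D#5.
Step away and step back to the same note — a neighbor tone (upper neighbor).
The harmony at that moment is C major triad (C, E, G); F5 is not a chord tone.
It is approached by step up from E5 and left by step up to G5.
Step in, step out in the same direction — a passing tone.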